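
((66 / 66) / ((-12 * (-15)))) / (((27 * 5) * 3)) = 1 / 72900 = 0.00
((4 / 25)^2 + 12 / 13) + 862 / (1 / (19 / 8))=66566457 / 32500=2048.20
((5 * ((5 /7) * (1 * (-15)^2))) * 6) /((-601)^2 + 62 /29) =978750 /73324237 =0.01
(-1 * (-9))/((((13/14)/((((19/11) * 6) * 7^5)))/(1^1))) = 241415748/143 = 1688222.01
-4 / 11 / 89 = -4 / 979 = -0.00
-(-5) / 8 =5 / 8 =0.62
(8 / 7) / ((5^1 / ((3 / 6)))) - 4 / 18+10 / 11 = 2776 / 3465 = 0.80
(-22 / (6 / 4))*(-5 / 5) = 44 / 3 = 14.67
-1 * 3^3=-27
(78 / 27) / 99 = 26 / 891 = 0.03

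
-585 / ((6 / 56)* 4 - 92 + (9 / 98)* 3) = 57330 / 8947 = 6.41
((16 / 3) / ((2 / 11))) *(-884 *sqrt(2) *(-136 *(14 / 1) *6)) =296231936 *sqrt(2) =418935221.50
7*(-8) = -56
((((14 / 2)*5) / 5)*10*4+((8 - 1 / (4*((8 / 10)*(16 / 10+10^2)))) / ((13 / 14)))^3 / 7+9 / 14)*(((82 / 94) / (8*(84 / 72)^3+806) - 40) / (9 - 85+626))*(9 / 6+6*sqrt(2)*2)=-47858947369777065482465247*sqrt(2) / 147462051014086961152000 - 47858947369777065482465247 / 1179696408112695689216000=-499.55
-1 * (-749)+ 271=1020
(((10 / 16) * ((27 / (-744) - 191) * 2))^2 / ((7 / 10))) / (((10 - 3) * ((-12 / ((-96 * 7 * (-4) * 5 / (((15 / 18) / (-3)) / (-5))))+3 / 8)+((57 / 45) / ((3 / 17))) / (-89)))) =1123692927080625 / 28417377352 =39542.46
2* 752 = 1504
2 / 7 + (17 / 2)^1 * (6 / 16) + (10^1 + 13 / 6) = 5255 / 336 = 15.64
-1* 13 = -13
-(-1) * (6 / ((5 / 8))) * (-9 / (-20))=108 / 25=4.32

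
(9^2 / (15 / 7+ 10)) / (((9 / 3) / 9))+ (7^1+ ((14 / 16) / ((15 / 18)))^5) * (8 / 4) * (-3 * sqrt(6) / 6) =1701 / 85-26484101 * sqrt(6) / 3200000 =-0.26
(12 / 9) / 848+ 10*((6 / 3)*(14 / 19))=14.74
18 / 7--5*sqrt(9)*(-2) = -192 / 7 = -27.43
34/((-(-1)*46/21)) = 357/23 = 15.52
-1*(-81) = 81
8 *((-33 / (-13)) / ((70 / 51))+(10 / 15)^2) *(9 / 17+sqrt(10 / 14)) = 75148 / 7735+75148 *sqrt(35) / 28665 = 25.22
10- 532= -522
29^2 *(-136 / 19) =-114376 / 19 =-6019.79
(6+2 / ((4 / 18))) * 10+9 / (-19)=2841 / 19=149.53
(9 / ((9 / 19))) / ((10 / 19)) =361 / 10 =36.10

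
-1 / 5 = -0.20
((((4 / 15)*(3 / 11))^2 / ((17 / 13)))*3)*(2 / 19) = 1248 / 977075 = 0.00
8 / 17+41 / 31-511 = -268352 / 527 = -509.21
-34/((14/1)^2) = -17/98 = -0.17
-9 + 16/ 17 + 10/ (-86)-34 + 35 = -5245/ 731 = -7.18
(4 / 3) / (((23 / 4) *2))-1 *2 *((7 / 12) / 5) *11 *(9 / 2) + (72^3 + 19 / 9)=373238.68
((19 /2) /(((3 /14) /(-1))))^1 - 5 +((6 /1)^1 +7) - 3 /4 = -445 /12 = -37.08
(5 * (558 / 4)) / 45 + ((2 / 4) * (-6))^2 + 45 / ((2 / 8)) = 409 / 2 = 204.50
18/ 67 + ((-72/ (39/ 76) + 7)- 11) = -125458/ 871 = -144.04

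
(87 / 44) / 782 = 87 / 34408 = 0.00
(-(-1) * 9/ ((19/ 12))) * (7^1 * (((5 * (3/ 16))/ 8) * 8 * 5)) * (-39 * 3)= -1658475/ 76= -21822.04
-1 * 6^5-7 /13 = -101095 /13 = -7776.54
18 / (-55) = -18 / 55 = -0.33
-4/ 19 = -0.21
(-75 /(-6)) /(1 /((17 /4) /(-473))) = -425 /3784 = -0.11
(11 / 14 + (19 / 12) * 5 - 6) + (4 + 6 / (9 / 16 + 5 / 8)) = 18761 / 1596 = 11.76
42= 42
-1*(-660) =660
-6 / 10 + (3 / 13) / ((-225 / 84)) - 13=-4448 / 325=-13.69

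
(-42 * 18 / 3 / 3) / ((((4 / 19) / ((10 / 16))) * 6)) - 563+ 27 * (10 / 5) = -8809 / 16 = -550.56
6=6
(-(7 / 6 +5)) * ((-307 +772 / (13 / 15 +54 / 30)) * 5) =6475 / 12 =539.58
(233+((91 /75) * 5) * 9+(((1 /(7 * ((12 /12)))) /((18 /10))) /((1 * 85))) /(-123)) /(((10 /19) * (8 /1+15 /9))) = 3599208931 /63670950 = 56.53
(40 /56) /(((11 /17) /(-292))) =-24820 /77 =-322.34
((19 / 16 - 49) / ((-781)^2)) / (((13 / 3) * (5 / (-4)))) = 459 / 31717972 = 0.00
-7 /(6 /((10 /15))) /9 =-7 /81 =-0.09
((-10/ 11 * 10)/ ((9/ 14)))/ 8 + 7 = 518/ 99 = 5.23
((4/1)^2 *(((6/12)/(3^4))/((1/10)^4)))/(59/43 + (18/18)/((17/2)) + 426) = 11696000/5062419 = 2.31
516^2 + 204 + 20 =266480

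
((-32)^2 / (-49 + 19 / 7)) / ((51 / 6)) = -3584 / 1377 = -2.60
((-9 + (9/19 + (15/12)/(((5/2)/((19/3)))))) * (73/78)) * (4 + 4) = -6862/171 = -40.13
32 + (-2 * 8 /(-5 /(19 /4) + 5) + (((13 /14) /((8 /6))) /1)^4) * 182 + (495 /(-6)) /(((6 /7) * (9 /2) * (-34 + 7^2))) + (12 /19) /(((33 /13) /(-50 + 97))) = -64675269043177 /99100108800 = -652.63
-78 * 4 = -312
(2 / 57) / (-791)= -2 / 45087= -0.00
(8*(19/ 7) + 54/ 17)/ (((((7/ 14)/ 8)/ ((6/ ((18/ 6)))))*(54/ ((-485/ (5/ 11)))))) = -50567264/ 3213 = -15738.33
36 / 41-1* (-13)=569 / 41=13.88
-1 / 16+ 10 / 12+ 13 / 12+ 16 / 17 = 2.80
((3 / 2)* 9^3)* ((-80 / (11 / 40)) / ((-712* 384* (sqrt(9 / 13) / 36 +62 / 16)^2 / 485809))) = 465911731134731700 / 12375714719731 -1541423181776400* sqrt(13) / 12375714719731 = 37198.18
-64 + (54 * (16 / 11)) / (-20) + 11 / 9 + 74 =3611 / 495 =7.29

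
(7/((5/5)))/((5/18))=126/5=25.20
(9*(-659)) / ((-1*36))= 659 / 4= 164.75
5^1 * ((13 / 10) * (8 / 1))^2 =2704 / 5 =540.80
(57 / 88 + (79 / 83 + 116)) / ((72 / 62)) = 26627357 / 262944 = 101.27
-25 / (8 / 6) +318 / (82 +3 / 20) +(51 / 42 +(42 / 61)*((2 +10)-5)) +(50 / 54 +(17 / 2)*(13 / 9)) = 6231079 / 1429596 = 4.36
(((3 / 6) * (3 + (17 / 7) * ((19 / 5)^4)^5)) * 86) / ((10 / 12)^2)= 989217741511879640284119433416 / 16689300537109375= 59272570429917.75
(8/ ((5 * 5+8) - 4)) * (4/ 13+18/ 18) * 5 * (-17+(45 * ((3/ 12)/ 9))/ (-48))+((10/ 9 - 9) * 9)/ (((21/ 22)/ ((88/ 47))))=-168661627/ 992264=-169.98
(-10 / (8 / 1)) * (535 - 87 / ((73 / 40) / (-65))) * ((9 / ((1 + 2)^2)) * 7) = -9283925 / 292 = -31794.26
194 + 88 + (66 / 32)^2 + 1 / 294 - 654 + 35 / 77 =-152039663 / 413952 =-367.29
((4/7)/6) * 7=2/3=0.67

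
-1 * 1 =-1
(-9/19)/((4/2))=-9/38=-0.24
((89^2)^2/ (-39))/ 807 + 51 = -61137118/ 31473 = -1942.53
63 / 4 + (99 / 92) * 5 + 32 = 1222 / 23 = 53.13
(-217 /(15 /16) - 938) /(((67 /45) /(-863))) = 45416238 /67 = 677854.30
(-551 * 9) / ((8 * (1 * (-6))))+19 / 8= 105.69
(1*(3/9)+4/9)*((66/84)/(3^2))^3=1331/2571912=0.00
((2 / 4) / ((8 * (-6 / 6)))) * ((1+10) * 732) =-2013 / 4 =-503.25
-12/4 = -3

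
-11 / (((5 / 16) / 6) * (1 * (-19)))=1056 / 95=11.12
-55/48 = -1.15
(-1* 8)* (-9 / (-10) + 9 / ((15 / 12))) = -324 / 5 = -64.80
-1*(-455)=455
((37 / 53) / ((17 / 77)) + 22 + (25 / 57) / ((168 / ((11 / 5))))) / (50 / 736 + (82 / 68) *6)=9988764346 / 2898555849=3.45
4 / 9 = 0.44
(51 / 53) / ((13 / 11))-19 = -12530 / 689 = -18.19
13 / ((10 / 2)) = 13 / 5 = 2.60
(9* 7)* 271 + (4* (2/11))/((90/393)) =2817569/165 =17076.18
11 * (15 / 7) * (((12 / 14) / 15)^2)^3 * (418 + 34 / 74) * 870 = 5689816704 / 19044431875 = 0.30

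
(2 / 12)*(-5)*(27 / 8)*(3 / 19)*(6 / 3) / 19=-135 / 2888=-0.05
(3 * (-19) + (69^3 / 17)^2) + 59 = 107918163659 / 289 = 373419251.42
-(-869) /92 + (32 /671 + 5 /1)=894703 /61732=14.49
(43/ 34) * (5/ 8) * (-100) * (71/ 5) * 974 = -37170275/ 34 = -1093243.38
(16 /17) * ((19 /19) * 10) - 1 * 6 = 58 /17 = 3.41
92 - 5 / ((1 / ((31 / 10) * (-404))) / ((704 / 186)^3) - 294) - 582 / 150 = 5707225312661117 / 64754017860975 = 88.14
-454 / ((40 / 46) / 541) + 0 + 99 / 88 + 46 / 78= -440628841 / 1560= -282454.39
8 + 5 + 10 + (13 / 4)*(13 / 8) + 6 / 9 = 2779 / 96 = 28.95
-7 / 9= -0.78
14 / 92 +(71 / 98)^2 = 149557 / 220892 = 0.68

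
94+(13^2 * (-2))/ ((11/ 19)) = -5388/ 11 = -489.82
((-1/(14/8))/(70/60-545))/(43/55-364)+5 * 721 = 548314079055/152098219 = 3605.00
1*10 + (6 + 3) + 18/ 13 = 265/ 13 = 20.38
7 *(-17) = -119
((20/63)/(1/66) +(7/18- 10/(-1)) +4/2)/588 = 4201/74088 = 0.06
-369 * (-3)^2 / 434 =-7.65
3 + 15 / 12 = 17 / 4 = 4.25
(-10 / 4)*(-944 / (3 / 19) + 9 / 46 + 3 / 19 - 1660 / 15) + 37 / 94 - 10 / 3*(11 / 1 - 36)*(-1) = 1243801563 / 82156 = 15139.51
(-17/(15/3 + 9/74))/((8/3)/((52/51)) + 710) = -8177/1755528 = -0.00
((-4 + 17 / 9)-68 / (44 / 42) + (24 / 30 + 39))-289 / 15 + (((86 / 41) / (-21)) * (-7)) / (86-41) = -2829407 / 60885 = -46.47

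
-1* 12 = -12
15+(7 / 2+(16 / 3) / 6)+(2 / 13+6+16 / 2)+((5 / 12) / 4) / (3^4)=1695449 / 50544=33.54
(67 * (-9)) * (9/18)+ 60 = -483/2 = -241.50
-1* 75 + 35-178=-218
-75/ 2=-37.50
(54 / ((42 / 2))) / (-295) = -18 / 2065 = -0.01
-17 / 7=-2.43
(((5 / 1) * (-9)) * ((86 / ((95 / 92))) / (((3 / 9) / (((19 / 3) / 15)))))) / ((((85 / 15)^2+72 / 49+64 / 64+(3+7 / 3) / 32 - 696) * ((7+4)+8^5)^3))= 20935152 / 102705390205528466375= 0.00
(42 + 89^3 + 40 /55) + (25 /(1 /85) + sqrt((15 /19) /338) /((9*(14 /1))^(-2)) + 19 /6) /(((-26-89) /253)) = 231108821 /330-87318*sqrt(570) /1235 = 698641.75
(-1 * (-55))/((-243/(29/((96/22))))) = -17545/11664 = -1.50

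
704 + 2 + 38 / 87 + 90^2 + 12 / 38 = 14557562 / 1653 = 8806.75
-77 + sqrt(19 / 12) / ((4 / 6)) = -77 + sqrt(57) / 4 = -75.11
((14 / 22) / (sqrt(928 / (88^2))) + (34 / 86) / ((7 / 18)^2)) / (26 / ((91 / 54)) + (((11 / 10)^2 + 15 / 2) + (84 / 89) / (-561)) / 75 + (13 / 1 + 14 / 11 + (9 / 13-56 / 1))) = -8937790290000 / 87151610427077-79511932500 * sqrt(58) / 8396666785333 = -0.17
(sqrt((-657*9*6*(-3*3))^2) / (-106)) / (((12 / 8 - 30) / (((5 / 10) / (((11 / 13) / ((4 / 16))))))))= 691821 / 44308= 15.61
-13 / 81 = -0.16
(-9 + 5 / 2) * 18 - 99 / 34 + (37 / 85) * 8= -19793 / 170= -116.43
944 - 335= 609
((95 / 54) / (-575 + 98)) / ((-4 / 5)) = 475 / 103032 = 0.00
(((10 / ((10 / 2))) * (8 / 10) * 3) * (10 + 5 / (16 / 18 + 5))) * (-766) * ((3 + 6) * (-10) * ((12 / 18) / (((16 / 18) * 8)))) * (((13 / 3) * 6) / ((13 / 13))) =463793850 / 53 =8750827.36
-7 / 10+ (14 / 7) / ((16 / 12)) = 4 / 5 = 0.80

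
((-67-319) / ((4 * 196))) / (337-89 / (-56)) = -193 / 132727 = -0.00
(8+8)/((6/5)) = 40/3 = 13.33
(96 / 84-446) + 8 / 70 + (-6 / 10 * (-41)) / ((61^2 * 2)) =-115841311 / 260470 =-444.74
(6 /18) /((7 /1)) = 1 /21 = 0.05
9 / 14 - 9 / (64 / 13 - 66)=2196 / 2779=0.79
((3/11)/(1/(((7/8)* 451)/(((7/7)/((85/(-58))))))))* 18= -2839.07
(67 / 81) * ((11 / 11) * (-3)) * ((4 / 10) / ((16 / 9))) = -67 / 120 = -0.56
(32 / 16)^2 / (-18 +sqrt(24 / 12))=-36 / 161 - 2 *sqrt(2) / 161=-0.24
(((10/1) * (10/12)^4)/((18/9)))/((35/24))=625/378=1.65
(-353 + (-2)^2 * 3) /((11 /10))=-310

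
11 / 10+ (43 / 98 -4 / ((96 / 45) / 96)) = -43723 / 245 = -178.46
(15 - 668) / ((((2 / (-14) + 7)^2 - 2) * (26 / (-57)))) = 1823829 / 57356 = 31.80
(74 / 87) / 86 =37 / 3741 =0.01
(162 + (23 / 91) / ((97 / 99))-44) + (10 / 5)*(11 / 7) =1071605 / 8827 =121.40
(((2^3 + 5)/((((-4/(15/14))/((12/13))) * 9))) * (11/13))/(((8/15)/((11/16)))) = -9075/23296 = -0.39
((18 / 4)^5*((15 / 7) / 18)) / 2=98415 / 896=109.84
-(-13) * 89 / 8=1157 / 8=144.62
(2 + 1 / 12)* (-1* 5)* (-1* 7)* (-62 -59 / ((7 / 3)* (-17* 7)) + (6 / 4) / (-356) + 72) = 744.35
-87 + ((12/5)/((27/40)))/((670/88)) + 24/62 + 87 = 0.85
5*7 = 35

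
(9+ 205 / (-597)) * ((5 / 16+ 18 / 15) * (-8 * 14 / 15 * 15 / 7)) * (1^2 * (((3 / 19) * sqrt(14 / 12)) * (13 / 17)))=-27.32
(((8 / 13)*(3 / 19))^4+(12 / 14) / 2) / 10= 2233723335 / 52109373134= 0.04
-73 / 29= -2.52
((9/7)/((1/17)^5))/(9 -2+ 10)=751689/7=107384.14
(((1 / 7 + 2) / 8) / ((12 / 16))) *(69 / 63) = 115 / 294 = 0.39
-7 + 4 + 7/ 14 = -5/ 2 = -2.50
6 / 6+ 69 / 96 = 1.72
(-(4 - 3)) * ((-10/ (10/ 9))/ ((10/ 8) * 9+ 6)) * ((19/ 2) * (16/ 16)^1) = 114/ 23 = 4.96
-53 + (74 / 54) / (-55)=-78742 / 1485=-53.02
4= 4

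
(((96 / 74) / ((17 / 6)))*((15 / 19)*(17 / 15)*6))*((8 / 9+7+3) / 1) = 18816 / 703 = 26.77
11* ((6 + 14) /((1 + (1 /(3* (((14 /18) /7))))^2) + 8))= 110 /9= 12.22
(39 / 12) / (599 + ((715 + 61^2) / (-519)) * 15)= 0.01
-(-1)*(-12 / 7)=-12 / 7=-1.71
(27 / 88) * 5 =135 / 88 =1.53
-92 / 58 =-46 / 29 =-1.59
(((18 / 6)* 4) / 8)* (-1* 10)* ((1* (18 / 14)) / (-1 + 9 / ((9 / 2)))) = -135 / 7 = -19.29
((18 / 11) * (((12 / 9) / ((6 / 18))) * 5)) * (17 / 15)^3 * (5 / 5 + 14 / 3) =668168 / 2475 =269.97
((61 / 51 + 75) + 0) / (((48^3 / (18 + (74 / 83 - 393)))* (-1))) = 60332093 / 234067968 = 0.26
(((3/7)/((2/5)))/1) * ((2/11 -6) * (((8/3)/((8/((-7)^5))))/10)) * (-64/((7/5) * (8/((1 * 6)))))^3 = -1548288000/11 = -140753454.55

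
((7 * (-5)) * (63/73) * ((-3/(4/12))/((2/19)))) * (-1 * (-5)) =1885275/146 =12912.84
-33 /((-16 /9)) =297 /16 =18.56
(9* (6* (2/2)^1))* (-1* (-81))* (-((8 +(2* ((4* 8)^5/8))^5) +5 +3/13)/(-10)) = 1180977535880029474454004329088452771172/65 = 18168885167385068837753910000000000000.00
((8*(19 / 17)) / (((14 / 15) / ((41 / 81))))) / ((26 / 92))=716680 / 41769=17.16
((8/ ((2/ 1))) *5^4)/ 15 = 500/ 3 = 166.67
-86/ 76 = -43/ 38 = -1.13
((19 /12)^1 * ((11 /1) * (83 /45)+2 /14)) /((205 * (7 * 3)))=30571 /4068225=0.01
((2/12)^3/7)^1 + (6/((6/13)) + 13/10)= 108113/7560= 14.30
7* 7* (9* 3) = 1323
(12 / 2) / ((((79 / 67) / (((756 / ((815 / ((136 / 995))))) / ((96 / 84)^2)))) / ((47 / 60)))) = 495769113 / 1281261500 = 0.39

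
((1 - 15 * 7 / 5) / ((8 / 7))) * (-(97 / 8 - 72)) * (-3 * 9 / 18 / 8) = 50295 / 256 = 196.46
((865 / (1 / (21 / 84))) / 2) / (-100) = -1.08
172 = 172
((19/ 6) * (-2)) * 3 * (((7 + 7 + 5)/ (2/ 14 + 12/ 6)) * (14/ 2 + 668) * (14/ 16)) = -796005/ 8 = -99500.62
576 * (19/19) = 576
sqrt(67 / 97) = sqrt(6499) / 97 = 0.83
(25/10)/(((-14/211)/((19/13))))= -20045/364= -55.07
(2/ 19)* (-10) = -20/ 19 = -1.05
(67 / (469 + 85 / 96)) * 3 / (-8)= -2412 / 45109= -0.05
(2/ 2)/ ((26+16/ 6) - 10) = 3/ 56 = 0.05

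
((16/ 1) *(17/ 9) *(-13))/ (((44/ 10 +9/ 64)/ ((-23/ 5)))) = 5204992/ 13077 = 398.03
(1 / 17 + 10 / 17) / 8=11 / 136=0.08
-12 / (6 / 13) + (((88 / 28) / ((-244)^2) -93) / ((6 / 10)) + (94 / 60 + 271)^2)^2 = 12081958279800201395346601 / 2198165717160000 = 5496381908.55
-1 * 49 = -49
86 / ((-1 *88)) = -43 / 44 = -0.98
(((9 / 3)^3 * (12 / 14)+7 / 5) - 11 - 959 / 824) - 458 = -12851709 / 28840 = -445.62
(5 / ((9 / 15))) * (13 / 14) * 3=325 / 14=23.21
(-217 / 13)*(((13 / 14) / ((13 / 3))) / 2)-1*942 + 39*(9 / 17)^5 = -942.17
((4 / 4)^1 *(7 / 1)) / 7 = 1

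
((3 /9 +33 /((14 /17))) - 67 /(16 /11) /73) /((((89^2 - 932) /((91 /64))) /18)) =0.15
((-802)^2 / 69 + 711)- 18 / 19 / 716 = 4708772305 / 469338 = 10032.80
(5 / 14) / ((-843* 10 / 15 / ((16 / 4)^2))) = -20 / 1967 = -0.01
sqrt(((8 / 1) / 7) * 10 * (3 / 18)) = 2 * sqrt(210) / 21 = 1.38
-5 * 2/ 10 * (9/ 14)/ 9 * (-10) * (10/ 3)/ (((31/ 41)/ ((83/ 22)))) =85075/ 7161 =11.88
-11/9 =-1.22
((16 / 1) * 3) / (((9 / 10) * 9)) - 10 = -110 / 27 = -4.07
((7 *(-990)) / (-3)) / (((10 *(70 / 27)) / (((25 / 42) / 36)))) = 165 / 112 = 1.47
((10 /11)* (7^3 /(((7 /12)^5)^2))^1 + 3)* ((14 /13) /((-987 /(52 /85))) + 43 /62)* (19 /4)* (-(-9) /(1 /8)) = 18171663529428864117 /1121908511185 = 16197099.27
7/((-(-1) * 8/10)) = 35/4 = 8.75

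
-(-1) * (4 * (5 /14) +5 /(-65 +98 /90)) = 27185 /20132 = 1.35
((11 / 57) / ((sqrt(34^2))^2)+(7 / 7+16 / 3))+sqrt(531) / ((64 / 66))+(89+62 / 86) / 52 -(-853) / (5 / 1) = 99* sqrt(59) / 32+10967759273 / 61389380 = 202.42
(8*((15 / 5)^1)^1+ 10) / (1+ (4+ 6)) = 34 / 11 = 3.09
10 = 10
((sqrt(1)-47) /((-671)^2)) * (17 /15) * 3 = -782 /2251205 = -0.00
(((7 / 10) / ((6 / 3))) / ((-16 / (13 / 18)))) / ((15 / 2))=-0.00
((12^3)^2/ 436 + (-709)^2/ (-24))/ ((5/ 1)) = -2819.29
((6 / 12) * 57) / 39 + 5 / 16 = 217 / 208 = 1.04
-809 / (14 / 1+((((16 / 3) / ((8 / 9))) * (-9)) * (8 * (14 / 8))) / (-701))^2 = -397543409 / 111724900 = -3.56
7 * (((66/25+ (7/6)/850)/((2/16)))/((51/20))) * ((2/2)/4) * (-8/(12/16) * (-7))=42245056/39015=1082.79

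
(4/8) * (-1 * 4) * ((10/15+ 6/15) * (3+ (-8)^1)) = 32/3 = 10.67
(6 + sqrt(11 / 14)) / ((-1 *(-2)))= sqrt(154) / 28 + 3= 3.44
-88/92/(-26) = 11/299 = 0.04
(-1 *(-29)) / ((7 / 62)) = 1798 / 7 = 256.86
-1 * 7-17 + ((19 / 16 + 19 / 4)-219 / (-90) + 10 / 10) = -3511 / 240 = -14.63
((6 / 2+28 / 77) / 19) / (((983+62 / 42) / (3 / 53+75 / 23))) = 1571094 / 2633567827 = 0.00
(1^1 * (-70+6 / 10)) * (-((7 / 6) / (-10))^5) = -5832029 / 3888000000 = -0.00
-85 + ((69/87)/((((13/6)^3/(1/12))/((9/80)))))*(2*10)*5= -10821895/127426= -84.93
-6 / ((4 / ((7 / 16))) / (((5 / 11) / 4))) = -0.07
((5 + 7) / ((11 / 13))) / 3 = 52 / 11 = 4.73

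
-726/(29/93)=-67518/29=-2328.21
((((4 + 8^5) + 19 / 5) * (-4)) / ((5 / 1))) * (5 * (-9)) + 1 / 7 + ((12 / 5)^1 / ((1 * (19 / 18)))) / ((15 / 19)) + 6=206489119 / 175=1179937.82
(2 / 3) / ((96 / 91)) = 91 / 144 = 0.63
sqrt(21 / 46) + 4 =sqrt(966) / 46 + 4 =4.68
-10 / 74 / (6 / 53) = -265 / 222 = -1.19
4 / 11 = 0.36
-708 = -708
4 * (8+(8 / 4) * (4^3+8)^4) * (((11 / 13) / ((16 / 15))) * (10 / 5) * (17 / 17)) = 341091300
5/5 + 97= 98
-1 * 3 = -3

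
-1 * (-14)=14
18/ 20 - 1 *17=-161/ 10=-16.10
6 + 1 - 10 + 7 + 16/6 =20/3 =6.67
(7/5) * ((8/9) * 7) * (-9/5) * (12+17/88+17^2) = -259749/55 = -4722.71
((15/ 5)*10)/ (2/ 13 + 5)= 5.82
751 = 751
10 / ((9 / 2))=20 / 9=2.22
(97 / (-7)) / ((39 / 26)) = -194 / 21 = -9.24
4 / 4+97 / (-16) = -5.06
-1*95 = -95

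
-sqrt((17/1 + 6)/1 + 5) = -5.29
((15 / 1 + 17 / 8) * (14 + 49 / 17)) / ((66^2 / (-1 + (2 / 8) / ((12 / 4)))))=-39319 / 646272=-0.06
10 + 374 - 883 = -499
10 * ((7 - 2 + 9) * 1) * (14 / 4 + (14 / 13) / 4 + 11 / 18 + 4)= 137270 / 117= 1173.25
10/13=0.77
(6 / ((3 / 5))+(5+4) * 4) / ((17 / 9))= 414 / 17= 24.35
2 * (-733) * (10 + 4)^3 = -4022704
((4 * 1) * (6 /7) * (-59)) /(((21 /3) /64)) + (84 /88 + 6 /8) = -3983781 /2156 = -1847.76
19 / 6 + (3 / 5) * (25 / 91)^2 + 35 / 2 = 514547 / 24843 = 20.71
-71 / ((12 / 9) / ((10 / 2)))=-1065 / 4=-266.25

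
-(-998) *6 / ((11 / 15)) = 89820 / 11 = 8165.45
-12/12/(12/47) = -47/12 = -3.92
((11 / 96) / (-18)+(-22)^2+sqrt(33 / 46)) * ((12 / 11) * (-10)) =-380155 / 72 -60 * sqrt(1518) / 253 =-5289.17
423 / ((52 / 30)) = 6345 / 26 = 244.04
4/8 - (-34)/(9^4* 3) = 19751/39366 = 0.50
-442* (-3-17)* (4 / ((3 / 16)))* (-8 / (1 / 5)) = -22630400 / 3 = -7543466.67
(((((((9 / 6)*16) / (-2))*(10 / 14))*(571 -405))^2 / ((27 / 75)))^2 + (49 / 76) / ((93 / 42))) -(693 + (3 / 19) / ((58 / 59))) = 1297016929573184397897 / 41011481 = 31625703289602.84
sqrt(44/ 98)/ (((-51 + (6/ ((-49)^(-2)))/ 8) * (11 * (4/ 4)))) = 4 * sqrt(22)/ 538923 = 0.00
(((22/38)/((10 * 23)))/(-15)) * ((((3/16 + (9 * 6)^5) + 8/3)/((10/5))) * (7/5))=-1697073939253/31464000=-53937.01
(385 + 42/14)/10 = 194/5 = 38.80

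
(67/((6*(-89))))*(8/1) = -268/267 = -1.00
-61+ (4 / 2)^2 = -57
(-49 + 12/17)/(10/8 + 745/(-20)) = 821/612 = 1.34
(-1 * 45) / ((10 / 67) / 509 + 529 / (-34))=52177590 / 18040147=2.89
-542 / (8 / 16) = -1084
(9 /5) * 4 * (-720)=-5184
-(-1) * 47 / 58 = 47 / 58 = 0.81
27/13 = 2.08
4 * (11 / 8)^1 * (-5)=-27.50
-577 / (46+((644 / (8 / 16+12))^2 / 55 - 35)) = -19834375 / 2037069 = -9.74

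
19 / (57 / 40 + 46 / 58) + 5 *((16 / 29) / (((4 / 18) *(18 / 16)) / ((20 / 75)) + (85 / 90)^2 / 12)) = 1657380680 / 146771639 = 11.29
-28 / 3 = -9.33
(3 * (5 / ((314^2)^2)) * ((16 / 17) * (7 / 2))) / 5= 0.00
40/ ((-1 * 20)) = -2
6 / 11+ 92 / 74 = 728 / 407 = 1.79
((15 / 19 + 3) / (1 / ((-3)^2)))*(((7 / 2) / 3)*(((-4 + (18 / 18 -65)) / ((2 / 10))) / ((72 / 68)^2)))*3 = -687820 / 19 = -36201.05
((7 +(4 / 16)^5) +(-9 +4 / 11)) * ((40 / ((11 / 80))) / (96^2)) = -460525 / 8921088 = -0.05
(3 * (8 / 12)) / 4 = 1 / 2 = 0.50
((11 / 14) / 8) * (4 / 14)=0.03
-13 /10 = -1.30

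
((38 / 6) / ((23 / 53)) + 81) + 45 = 9701 / 69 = 140.59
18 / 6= 3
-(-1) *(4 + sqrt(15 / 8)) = sqrt(30) / 4 + 4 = 5.37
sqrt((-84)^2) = 84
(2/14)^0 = 1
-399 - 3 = -402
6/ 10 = 3/ 5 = 0.60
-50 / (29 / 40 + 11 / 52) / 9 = -5.93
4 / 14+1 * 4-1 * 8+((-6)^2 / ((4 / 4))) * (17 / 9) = 450 / 7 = 64.29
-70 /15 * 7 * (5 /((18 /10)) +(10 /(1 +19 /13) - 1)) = -41209 /216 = -190.78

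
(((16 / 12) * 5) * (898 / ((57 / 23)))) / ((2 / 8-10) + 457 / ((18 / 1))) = 1652320 / 10697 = 154.47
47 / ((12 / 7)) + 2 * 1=353 / 12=29.42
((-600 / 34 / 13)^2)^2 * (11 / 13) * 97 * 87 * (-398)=-299262130200000000 / 31010762653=-9650266.70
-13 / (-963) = 13 / 963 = 0.01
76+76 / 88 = 1691 / 22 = 76.86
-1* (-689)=689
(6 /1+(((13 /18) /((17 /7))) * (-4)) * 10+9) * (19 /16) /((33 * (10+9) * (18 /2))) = 475 /727056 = 0.00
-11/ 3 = -3.67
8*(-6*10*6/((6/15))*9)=-64800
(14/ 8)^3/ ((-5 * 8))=-343/ 2560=-0.13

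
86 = 86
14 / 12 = 7 / 6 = 1.17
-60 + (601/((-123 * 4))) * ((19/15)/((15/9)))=-749419/12300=-60.93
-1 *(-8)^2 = -64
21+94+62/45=5237/45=116.38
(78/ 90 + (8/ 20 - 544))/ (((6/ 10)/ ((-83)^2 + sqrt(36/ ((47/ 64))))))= -56083349/ 9 - 130256*sqrt(47)/ 141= -6237816.49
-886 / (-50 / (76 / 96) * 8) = 8417 / 4800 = 1.75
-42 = -42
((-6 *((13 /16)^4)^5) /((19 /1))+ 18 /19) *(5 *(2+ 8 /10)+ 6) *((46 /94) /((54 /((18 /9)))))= 414893836932935773338168605 /1214517101530346834639192064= 0.34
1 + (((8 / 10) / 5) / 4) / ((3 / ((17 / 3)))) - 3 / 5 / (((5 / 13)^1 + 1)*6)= 301 / 300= 1.00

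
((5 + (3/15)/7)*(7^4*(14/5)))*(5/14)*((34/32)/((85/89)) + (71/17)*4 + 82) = 512196069/425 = 1205167.22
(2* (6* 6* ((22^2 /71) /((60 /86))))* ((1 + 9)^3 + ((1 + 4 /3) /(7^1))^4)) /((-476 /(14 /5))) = -4138.31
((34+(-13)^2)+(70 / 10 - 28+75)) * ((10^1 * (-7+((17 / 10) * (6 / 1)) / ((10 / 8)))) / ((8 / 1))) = 7453 / 20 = 372.65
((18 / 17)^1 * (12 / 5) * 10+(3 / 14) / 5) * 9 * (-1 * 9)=-2453571 / 1190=-2061.82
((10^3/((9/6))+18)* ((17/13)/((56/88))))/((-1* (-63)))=29546/1323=22.33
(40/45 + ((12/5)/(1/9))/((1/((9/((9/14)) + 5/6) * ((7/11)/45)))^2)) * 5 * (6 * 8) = 12018064/27225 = 441.43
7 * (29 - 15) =98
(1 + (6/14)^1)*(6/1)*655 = 39300/7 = 5614.29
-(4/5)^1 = -4/5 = -0.80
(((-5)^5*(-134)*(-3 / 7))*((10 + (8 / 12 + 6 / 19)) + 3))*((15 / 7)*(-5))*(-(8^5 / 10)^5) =-9456361793203356928730726400 / 931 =-10157209230078793693588320.00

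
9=9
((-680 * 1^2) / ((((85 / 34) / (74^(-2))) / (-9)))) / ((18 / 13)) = 442 / 1369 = 0.32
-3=-3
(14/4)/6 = 7/12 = 0.58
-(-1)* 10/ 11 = 10/ 11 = 0.91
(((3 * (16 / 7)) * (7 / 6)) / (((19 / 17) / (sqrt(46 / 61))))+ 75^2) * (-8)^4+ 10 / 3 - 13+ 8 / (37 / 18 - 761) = 557056 * sqrt(2806) / 1159+ 944247923399 / 40983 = 23065450.37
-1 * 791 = -791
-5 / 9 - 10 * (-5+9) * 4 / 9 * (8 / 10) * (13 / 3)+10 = -1409 / 27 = -52.19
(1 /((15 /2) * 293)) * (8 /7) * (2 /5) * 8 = 0.00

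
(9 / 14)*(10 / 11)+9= 738 / 77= 9.58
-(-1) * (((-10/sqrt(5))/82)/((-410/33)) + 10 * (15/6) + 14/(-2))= 33 * sqrt(5)/16810 + 18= 18.00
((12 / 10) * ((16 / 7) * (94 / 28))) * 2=18.42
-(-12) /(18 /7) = 14 /3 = 4.67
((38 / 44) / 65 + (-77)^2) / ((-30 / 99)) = -25435467 / 1300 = -19565.74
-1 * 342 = -342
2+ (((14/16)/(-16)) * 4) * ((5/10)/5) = 633/320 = 1.98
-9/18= -1/2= -0.50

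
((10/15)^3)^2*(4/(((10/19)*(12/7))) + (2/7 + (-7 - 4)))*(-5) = 42208/15309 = 2.76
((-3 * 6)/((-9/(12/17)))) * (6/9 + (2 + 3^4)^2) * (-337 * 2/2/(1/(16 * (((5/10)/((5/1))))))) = -445788992/85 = -5244576.38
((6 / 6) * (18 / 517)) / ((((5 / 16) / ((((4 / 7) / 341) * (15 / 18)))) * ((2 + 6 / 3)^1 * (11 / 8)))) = 384 / 13574869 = 0.00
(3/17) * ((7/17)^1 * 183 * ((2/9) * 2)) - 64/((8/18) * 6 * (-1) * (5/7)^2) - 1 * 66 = -94286/7225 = -13.05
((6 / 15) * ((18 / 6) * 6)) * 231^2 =1920996 / 5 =384199.20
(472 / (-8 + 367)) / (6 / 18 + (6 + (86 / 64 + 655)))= 45312 / 22838503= 0.00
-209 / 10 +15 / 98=-5083 / 245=-20.75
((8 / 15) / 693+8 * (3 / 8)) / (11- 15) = -31193 / 41580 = -0.75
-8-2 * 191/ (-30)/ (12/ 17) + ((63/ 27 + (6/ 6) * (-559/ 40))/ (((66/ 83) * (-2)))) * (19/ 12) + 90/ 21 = 25.91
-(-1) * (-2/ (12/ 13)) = -13/ 6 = -2.17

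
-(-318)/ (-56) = -159/ 28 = -5.68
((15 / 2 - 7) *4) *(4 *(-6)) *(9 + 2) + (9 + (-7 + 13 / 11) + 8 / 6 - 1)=-17308 / 33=-524.48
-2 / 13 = -0.15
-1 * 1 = -1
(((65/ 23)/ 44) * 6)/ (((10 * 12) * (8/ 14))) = 91/ 16192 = 0.01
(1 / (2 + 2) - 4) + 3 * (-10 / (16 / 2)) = -15 / 2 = -7.50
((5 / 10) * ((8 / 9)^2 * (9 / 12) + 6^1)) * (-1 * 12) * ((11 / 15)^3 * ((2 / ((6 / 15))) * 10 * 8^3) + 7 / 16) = -1940916361 / 4860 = -399365.51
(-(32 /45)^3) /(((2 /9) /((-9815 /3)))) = 32161792 /6075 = 5294.12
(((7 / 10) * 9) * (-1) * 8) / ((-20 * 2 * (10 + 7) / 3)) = 189 / 850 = 0.22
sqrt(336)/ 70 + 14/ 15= 2 * sqrt(21)/ 35 + 14/ 15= 1.20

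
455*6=2730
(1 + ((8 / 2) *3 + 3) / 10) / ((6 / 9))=15 / 4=3.75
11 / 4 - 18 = -61 / 4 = -15.25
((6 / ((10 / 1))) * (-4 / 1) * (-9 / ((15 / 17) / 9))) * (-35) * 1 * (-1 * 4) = 154224 / 5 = 30844.80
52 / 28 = 13 / 7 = 1.86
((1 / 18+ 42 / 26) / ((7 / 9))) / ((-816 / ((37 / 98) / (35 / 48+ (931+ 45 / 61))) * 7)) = -51911 / 340878796076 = -0.00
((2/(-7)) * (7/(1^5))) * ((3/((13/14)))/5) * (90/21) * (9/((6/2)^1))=-216/13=-16.62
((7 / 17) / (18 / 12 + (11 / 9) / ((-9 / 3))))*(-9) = -3402 / 1003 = -3.39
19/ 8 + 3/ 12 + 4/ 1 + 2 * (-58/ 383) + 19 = 77587/ 3064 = 25.32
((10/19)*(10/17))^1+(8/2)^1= 1392/323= 4.31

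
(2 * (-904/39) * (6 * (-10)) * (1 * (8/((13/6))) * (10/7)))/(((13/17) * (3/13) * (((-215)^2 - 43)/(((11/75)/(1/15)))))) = 108190720/27316653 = 3.96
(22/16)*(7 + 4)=121/8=15.12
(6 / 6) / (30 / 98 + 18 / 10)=0.47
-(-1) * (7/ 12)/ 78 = 7/ 936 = 0.01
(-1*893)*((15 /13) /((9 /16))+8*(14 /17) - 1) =-4523045 /663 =-6822.09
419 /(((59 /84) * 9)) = 66.28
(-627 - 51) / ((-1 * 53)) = 678 / 53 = 12.79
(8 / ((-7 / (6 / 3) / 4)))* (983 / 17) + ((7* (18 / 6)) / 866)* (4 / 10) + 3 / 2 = -271631057 / 515270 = -527.16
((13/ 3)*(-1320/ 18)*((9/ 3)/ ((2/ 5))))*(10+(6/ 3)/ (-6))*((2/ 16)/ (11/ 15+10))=-268.31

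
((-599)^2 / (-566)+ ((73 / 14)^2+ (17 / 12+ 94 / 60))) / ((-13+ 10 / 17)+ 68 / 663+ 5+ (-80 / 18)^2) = -374678127603 / 7722462965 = -48.52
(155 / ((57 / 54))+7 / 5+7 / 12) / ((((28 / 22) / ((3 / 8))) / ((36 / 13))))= 16796439 / 138320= 121.43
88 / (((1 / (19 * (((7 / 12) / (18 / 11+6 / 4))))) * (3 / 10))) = 643720 / 621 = 1036.59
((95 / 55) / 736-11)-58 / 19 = -2161271 / 153824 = -14.05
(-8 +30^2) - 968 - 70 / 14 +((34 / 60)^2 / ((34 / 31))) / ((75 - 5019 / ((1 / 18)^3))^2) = -124917913150092735673 / 1542196458643120200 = -81.00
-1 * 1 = -1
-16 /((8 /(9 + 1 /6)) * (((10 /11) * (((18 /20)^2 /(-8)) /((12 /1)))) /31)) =6001600 /81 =74093.83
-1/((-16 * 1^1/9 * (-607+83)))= -9/8384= -0.00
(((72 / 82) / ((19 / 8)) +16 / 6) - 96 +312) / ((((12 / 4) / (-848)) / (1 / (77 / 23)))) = -9983863552 / 539847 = -18493.88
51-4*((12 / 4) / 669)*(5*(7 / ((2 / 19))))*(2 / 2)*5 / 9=95707 / 2007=47.69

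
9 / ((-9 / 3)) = -3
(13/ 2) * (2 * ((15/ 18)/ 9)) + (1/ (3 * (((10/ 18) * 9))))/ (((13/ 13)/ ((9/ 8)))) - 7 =-6179/ 1080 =-5.72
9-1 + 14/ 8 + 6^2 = 183/ 4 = 45.75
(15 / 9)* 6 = 10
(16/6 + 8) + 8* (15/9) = 24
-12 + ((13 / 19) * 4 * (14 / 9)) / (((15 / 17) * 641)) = -11.99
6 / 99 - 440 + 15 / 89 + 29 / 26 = -438.66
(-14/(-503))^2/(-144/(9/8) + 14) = -98/14421513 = -0.00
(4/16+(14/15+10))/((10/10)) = 671/60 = 11.18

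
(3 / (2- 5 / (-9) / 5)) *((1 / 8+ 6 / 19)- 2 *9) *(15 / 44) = -1080945 / 127072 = -8.51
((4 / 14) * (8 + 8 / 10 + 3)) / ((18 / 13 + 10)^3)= 129623 / 56731360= 0.00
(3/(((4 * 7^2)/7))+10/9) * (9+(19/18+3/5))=12.98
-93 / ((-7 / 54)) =5022 / 7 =717.43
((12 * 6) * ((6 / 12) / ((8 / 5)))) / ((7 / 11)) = 495 / 14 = 35.36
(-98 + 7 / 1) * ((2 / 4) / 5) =-91 / 10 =-9.10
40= 40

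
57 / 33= 1.73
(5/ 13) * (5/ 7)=0.27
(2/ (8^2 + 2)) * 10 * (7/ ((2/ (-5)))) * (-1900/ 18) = 166250/ 297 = 559.76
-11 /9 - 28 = -263 /9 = -29.22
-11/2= -5.50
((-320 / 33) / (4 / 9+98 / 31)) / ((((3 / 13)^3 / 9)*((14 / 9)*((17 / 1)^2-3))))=-1886040 / 426041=-4.43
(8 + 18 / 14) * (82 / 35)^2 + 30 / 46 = 2036201 / 39445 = 51.62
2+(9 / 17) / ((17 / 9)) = 659 / 289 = 2.28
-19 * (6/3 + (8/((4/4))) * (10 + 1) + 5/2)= -3515/2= -1757.50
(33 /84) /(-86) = -11 /2408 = -0.00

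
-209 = -209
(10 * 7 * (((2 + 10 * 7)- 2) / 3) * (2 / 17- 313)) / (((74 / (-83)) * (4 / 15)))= 2704046625 / 1258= 2149480.62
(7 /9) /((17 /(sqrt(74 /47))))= 0.06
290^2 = 84100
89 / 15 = 5.93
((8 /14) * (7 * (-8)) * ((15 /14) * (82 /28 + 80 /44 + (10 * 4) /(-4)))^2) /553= -294516450 /160658113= -1.83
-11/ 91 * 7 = -11/ 13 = -0.85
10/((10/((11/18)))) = 0.61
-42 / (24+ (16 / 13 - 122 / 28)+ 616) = -2548 / 38637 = -0.07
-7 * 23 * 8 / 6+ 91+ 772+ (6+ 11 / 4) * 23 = 849.58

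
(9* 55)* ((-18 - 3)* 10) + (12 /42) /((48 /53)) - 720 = -17584507 /168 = -104669.68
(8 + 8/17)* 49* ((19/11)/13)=134064/2431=55.15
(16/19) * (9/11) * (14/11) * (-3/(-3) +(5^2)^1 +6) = 28.06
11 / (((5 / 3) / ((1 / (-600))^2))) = 11 / 600000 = 0.00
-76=-76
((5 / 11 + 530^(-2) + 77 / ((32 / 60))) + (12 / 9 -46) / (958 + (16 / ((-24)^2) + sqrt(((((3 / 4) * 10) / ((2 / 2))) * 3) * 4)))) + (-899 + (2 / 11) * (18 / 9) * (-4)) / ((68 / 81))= -115932298230989650931 / 124951639100624600 + 173664 * sqrt(10) / 1189374481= -927.82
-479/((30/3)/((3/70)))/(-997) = 1437/697900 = 0.00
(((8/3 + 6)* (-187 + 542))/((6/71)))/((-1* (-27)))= 327665/243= 1348.42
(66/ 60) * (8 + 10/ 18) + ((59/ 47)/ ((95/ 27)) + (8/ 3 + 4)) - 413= -6374393/ 16074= -396.57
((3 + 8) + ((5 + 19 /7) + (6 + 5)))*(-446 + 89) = -10608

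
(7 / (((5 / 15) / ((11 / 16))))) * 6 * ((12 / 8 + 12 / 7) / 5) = 891 / 16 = 55.69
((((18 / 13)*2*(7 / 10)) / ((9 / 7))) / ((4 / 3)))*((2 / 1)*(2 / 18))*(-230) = -2254 / 39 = -57.79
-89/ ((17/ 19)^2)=-32129/ 289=-111.17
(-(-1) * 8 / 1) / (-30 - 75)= -8 / 105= -0.08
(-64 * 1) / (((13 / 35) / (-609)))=1364160 / 13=104935.38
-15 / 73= -0.21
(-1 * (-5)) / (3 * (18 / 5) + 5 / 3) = 0.40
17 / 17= 1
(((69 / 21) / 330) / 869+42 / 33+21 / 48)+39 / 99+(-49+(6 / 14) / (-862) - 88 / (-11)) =-38.90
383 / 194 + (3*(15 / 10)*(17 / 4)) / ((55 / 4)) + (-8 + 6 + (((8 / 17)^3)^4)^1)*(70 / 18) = -123429089624287622753 / 27974606720586974415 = -4.41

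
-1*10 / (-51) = 0.20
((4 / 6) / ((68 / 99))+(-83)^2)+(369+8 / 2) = 246941 / 34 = 7262.97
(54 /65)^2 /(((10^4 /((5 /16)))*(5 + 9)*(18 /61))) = 4941 /946400000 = 0.00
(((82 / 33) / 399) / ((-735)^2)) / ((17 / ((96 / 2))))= 1312 / 40307807925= 0.00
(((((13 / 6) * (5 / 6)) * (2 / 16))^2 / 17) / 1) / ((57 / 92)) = 97175 / 20093184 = 0.00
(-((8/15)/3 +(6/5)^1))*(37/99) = -2294/4455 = -0.51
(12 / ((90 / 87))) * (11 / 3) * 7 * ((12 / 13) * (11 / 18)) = 98252 / 585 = 167.95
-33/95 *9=-297/95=-3.13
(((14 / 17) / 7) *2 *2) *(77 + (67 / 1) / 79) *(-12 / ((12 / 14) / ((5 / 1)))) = -3444000 / 1343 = -2564.41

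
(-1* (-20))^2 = 400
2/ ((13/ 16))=32/ 13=2.46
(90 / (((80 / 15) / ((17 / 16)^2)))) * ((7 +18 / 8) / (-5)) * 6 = -866133 / 4096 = -211.46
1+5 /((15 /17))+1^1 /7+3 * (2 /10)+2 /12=1591 /210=7.58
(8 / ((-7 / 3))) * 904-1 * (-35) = -21451 / 7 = -3064.43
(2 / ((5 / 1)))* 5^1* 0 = 0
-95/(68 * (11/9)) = -855/748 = -1.14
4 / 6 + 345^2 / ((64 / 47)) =16782653 / 192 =87409.65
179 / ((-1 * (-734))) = 179 / 734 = 0.24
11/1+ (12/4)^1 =14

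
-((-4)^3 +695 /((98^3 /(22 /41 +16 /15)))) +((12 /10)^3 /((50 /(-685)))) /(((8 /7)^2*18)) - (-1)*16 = 22861552580047 /289416540000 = 78.99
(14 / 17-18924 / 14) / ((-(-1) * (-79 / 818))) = 131498408 / 9401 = 13987.70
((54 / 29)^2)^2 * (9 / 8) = 9565938 / 707281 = 13.52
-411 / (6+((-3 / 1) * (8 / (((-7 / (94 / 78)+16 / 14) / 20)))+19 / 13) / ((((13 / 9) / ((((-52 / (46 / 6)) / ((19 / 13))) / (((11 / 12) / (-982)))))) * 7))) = -1415243291 / 176678139686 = -0.01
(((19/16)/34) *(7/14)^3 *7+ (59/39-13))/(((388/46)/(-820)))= 9168359935/8231808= 1113.77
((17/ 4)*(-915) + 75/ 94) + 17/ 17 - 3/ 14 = -5115511/ 1316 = -3887.17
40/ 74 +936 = 34652/ 37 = 936.54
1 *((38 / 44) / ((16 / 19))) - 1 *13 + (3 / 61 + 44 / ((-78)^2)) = -11.92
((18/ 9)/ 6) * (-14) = -14/ 3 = -4.67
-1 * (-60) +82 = 142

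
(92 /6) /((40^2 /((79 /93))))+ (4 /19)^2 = 4227137 /80575200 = 0.05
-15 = -15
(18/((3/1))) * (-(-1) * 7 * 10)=420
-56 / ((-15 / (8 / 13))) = 448 / 195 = 2.30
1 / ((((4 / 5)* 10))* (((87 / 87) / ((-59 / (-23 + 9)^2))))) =-59 / 1568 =-0.04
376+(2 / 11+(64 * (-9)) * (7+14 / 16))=-4159.82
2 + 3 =5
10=10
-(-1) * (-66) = -66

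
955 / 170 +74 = 2707 / 34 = 79.62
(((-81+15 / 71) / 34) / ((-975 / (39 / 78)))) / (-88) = -239 / 17260100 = -0.00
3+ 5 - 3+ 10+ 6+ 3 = 24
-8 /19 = -0.42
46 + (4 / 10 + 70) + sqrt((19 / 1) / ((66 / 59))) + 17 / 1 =sqrt(73986) / 66 + 667 / 5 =137.52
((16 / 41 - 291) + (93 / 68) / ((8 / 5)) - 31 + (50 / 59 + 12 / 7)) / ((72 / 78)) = -38103695695 / 110538624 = -344.71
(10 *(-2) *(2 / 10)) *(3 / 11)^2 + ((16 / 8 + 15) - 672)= -79291 / 121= -655.30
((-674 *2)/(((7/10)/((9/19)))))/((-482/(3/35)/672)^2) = -13.03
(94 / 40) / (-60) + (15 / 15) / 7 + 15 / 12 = 11371 / 8400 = 1.35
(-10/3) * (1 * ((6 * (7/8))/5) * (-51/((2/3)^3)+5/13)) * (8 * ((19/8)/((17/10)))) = 11877565/1768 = 6718.08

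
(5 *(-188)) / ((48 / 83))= -19505 / 12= -1625.42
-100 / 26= -50 / 13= -3.85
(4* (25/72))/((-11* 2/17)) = -425/396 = -1.07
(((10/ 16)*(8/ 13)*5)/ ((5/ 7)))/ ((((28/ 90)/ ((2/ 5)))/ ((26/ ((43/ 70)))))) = 6300/ 43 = 146.51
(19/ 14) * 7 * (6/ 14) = 57/ 14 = 4.07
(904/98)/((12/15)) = 565/49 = 11.53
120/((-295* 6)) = -0.07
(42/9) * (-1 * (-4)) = 18.67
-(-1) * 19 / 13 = 19 / 13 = 1.46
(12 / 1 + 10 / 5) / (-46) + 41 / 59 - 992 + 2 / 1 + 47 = -1279121 / 1357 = -942.61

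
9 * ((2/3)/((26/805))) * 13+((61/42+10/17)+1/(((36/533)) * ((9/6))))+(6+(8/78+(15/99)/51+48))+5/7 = 162893365/65637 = 2481.73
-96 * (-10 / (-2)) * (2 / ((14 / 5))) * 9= -21600 / 7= -3085.71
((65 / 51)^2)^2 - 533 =-3588001508 / 6765201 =-530.36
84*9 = 756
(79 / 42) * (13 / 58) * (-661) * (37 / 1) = -25117339 / 2436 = -10310.89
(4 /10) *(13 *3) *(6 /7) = 468 /35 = 13.37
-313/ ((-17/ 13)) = 4069/ 17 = 239.35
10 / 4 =2.50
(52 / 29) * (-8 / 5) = -416 / 145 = -2.87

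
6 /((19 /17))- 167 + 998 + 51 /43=684282 /817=837.55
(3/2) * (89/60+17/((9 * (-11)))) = 2597/1320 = 1.97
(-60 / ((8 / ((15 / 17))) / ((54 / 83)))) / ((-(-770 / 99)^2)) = 19683 / 276556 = 0.07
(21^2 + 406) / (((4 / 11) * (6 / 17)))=158389 / 24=6599.54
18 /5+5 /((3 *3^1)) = 4.16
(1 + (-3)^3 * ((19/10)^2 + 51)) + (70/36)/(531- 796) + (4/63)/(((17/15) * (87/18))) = -242551174919/164612700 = -1473.47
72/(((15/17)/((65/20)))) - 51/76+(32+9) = 116101/380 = 305.53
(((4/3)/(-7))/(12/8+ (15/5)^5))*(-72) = 64/1141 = 0.06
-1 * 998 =-998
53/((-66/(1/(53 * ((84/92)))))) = -0.02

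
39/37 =1.05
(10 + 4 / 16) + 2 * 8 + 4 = 121 / 4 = 30.25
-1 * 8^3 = -512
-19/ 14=-1.36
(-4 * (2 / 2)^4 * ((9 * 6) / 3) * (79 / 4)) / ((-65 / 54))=76788 / 65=1181.35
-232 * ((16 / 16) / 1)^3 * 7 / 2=-812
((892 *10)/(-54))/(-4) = 1115/27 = 41.30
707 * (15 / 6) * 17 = 60095 / 2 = 30047.50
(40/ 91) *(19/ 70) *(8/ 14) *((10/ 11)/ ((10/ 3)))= 912/ 49049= 0.02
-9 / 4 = -2.25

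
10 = 10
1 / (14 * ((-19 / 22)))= -11 / 133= -0.08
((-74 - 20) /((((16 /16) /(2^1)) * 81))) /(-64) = 47 /1296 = 0.04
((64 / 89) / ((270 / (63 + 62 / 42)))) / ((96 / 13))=0.02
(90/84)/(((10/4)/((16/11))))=48/77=0.62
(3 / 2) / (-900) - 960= -576001 / 600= -960.00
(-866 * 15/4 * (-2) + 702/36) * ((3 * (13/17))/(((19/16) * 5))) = 4065048/1615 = 2517.06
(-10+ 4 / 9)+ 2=-68 / 9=-7.56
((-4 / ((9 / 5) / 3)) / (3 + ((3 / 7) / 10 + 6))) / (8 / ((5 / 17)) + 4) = -1750 / 74061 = -0.02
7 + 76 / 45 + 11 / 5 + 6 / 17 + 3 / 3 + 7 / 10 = 19801 / 1530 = 12.94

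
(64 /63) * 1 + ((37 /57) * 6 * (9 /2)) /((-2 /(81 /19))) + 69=32.66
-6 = -6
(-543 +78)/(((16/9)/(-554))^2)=-2889997785/64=-45156215.39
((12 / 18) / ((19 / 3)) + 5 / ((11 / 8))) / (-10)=-391 / 1045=-0.37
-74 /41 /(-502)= 37 /10291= 0.00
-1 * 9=-9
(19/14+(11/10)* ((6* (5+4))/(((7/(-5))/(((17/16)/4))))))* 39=-173199/448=-386.60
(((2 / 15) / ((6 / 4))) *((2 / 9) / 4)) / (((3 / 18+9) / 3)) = 4 / 2475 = 0.00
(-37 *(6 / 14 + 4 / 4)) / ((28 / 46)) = -4255 / 49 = -86.84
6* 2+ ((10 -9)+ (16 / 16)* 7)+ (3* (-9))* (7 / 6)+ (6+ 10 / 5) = -7 / 2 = -3.50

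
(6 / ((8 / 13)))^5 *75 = 6766814925 / 1024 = 6608217.70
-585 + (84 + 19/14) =-499.64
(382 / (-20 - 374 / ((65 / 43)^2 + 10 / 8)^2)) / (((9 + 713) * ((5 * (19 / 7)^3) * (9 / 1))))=-0.00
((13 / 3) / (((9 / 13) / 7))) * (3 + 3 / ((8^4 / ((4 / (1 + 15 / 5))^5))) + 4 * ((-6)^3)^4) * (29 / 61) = 407846210911647235 / 2248704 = 181369451431.42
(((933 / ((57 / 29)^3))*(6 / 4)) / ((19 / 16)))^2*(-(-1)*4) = 14728168046192896 / 152852067369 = 96355.70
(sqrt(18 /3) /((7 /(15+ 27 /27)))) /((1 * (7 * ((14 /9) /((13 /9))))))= 104 * sqrt(6) /343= 0.74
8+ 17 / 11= 105 / 11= 9.55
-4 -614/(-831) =-2710/831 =-3.26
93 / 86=1.08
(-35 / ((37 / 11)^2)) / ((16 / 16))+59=76536 / 1369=55.91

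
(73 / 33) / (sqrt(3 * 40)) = 73 * sqrt(30) / 1980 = 0.20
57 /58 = 0.98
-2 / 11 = -0.18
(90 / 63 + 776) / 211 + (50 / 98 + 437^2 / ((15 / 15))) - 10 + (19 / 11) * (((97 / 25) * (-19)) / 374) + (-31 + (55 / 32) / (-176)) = 51975797853094897 / 272221734400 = 190931.84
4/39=0.10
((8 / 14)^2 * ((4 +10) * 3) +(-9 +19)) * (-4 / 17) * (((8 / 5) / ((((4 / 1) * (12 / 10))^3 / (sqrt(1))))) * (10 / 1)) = -10375 / 12852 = -0.81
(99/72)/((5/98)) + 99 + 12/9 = 7637/60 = 127.28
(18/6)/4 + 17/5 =83/20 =4.15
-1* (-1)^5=1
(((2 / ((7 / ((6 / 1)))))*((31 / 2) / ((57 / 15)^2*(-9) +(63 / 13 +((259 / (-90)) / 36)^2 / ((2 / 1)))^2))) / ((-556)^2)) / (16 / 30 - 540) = 3247513506993600000 / 2169555139092780615627123071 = 0.00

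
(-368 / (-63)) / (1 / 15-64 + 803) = 40 / 5061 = 0.01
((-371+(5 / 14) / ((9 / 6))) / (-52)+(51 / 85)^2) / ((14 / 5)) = 102239 / 38220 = 2.68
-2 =-2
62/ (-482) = -31/ 241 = -0.13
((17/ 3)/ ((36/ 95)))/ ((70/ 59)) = 19057/ 1512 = 12.60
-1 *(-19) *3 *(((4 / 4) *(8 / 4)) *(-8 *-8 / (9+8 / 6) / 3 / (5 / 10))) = 14592 / 31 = 470.71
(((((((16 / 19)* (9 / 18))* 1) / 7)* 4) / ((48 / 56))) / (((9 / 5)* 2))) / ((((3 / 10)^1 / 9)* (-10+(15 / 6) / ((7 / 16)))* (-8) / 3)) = 35 / 171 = 0.20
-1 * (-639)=639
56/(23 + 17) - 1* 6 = -4.60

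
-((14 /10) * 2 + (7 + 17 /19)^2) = -117554 /1805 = -65.13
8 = 8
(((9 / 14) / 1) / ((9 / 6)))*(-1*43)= -129 / 7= -18.43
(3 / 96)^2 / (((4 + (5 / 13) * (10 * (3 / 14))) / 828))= 18837 / 112384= 0.17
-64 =-64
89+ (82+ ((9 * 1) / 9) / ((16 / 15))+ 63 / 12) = 177.19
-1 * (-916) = 916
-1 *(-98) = 98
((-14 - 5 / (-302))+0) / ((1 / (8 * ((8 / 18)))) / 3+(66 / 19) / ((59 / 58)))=-75743728 / 19004709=-3.99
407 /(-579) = -407 /579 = -0.70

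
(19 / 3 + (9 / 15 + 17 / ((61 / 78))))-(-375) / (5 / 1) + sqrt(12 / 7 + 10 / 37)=105.08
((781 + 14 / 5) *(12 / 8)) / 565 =11757 / 5650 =2.08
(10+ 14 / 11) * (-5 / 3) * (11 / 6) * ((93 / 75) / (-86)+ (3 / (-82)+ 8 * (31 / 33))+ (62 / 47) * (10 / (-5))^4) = -121091626624 / 123048585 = -984.10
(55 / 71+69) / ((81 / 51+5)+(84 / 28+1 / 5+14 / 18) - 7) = 1894905 / 96844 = 19.57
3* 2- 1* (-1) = 7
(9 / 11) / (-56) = -9 / 616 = -0.01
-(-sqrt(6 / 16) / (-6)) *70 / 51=-35 *sqrt(6) / 612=-0.14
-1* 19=-19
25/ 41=0.61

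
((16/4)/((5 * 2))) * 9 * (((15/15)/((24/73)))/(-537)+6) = 15451/716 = 21.58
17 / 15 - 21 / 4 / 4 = -43 / 240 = -0.18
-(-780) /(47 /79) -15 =60915 /47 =1296.06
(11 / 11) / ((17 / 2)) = 2 / 17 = 0.12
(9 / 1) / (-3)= -3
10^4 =10000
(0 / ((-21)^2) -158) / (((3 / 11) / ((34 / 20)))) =-14773 / 15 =-984.87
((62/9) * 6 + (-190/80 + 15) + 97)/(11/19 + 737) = 68837/336336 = 0.20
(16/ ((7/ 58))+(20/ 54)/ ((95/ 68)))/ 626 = 238508/ 1123983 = 0.21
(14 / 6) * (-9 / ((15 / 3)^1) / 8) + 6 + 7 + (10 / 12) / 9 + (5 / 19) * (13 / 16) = 524549 / 41040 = 12.78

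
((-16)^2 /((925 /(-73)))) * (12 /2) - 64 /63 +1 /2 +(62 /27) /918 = -19536822931 /160489350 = -121.73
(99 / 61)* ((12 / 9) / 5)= 132 / 305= 0.43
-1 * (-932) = 932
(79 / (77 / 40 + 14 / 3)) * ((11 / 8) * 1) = 13035 / 791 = 16.48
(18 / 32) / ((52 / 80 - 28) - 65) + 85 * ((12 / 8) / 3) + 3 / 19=5987119 / 140372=42.65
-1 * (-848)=848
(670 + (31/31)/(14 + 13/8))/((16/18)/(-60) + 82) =1130733/138350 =8.17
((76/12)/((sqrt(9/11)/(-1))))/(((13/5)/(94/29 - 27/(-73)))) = -726275 * sqrt(11)/247689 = -9.73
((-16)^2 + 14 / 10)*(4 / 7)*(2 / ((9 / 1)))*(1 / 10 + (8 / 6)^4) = 1510652 / 14175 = 106.57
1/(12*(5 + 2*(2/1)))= 0.01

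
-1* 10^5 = -100000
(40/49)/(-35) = -8/343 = -0.02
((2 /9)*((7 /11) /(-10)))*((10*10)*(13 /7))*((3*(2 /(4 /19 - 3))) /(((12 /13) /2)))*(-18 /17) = -128440 /9911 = -12.96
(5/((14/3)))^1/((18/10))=25/42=0.60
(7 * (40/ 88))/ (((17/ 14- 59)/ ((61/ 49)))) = -610/ 8899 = -0.07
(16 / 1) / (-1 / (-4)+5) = 64 / 21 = 3.05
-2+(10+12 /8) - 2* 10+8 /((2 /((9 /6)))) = -9 /2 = -4.50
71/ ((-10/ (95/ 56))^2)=25631/ 12544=2.04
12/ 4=3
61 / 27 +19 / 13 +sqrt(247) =1306 / 351 +sqrt(247) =19.44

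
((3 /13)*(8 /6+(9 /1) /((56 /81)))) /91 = 2411 /66248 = 0.04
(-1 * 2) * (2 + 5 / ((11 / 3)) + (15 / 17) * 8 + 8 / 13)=-53666 / 2431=-22.08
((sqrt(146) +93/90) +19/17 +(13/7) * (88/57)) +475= sqrt(146) +32559631/67830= 492.10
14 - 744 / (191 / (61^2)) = -2765750 / 191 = -14480.37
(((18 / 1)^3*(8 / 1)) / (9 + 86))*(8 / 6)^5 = 2069.56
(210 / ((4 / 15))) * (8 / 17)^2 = 50400 / 289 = 174.39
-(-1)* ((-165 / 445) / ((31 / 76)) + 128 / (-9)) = -375724 / 24831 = -15.13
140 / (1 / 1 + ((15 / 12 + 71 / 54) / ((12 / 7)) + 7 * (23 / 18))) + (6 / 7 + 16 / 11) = 16610086 / 1141679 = 14.55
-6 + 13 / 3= -5 / 3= -1.67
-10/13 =-0.77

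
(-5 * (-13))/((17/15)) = 975/17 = 57.35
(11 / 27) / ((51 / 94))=1034 / 1377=0.75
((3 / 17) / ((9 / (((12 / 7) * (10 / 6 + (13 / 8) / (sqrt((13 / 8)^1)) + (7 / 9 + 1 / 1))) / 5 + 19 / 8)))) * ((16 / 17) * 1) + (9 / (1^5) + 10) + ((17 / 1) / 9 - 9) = 16 * sqrt(26) / 10115 + 1088279 / 91035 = 11.96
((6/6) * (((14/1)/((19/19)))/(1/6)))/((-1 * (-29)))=84/29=2.90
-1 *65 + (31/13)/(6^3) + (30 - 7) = -41.99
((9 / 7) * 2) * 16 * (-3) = -864 / 7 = -123.43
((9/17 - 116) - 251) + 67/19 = -117231/323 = -362.94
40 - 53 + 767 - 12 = 742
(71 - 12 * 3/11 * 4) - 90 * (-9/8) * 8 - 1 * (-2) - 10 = 9459/11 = 859.91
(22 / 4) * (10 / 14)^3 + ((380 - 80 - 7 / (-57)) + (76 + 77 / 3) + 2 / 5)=26341313 / 65170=404.19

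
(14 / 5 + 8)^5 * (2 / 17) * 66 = 1140890.04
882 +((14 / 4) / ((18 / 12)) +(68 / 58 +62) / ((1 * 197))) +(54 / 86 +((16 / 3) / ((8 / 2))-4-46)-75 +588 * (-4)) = -1172076985 / 736977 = -1590.38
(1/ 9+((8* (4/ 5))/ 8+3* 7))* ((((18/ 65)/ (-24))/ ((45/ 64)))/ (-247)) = 15776/ 10837125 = 0.00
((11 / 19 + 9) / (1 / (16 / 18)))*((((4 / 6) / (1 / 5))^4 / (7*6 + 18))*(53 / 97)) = 38584000 / 4030641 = 9.57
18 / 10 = 1.80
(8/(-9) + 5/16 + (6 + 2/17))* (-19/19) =-13565/2448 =-5.54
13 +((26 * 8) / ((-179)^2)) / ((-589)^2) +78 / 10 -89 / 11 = 7769871348379 / 611363266855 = 12.71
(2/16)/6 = 1/48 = 0.02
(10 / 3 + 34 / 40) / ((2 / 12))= 251 / 10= 25.10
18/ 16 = 9/ 8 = 1.12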